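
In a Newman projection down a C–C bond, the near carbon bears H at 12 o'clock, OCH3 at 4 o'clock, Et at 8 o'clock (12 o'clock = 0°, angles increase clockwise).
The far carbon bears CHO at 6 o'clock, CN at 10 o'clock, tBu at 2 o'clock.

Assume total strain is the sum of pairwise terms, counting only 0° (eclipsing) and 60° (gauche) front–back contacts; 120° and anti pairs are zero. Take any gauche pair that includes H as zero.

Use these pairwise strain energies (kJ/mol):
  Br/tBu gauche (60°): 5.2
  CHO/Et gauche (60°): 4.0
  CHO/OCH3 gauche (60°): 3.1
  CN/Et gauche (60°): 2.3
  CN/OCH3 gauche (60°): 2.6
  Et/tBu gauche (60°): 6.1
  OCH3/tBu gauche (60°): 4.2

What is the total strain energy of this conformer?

This conformer (staggered): OCH3–CHO gauche, OCH3–tBu gauche, Et–CHO gauche, Et–CN gauche; 3.1 + 4.2 + 4.0 + 2.3 = 13.6 kJ/mol.

13.6 kJ/mol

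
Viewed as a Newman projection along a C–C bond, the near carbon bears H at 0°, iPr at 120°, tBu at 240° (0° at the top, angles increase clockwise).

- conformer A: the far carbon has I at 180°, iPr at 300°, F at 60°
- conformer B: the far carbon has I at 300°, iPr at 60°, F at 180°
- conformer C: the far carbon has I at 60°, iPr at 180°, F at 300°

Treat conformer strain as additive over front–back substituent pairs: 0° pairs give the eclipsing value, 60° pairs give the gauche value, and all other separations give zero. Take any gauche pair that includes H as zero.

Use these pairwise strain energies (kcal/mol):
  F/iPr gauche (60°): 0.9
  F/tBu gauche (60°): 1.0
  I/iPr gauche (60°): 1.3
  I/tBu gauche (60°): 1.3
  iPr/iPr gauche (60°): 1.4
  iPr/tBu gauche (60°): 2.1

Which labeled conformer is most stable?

A is staggered. iPr at 120° is gauche with I at 180° (1.3); iPr at 120° is gauche with F at 60° (0.9); tBu at 240° is gauche with I at 180° (1.3); tBu at 240° is gauche with iPr at 300° (2.1). Total 5.6 kcal/mol.
B is staggered. iPr at 120° is gauche with iPr at 60° (1.4); iPr at 120° is gauche with F at 180° (0.9); tBu at 240° is gauche with I at 300° (1.3); tBu at 240° is gauche with F at 180° (1.0). Total 4.6 kcal/mol.
C is staggered. iPr at 120° is gauche with I at 60° (1.3); iPr at 120° is gauche with iPr at 180° (1.4); tBu at 240° is gauche with iPr at 180° (2.1); tBu at 240° is gauche with F at 300° (1.0). Total 5.8 kcal/mol.
B has the lowest total (4.6 kcal/mol).

B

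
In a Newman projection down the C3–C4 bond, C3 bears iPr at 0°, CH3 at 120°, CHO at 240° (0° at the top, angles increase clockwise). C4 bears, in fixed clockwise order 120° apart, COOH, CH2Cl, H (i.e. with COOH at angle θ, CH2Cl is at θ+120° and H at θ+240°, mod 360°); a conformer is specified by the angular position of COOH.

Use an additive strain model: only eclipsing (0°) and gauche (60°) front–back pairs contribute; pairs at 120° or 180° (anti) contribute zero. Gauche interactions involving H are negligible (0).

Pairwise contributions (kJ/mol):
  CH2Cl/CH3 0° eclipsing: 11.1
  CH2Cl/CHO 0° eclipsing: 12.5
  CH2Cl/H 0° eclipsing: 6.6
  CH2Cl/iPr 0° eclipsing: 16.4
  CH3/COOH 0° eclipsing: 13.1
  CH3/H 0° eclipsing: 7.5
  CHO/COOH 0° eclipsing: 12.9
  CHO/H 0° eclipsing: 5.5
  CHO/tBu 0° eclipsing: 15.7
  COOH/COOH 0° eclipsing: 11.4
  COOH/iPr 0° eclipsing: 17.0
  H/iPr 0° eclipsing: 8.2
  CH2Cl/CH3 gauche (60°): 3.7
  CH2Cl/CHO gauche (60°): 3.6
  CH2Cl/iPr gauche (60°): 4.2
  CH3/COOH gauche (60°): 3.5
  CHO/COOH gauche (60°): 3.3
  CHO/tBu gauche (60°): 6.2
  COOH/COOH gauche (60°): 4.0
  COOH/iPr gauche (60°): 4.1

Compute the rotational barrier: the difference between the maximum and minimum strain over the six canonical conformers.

22.2 kJ/mol

COOH at 0° (eclipsed): iPr–COOH eclipsed, CH3–CH2Cl eclipsed, CHO–H eclipsed; 17.0 + 11.1 + 5.5 = 33.6 kJ/mol.
COOH at 60° (staggered): iPr–COOH gauche, CH3–COOH gauche, CH3–CH2Cl gauche, CHO–CH2Cl gauche; 4.1 + 3.5 + 3.7 + 3.6 = 14.9 kJ/mol.
COOH at 120° (eclipsed): iPr–H eclipsed, CH3–COOH eclipsed, CHO–CH2Cl eclipsed; 8.2 + 13.1 + 12.5 = 33.8 kJ/mol.
COOH at 180° (staggered): iPr–CH2Cl gauche, CH3–COOH gauche, CHO–COOH gauche, CHO–CH2Cl gauche; 4.2 + 3.5 + 3.3 + 3.6 = 14.6 kJ/mol.
COOH at 240° (eclipsed): iPr–CH2Cl eclipsed, CH3–H eclipsed, CHO–COOH eclipsed; 16.4 + 7.5 + 12.9 = 36.8 kJ/mol.
COOH at 300° (staggered): iPr–COOH gauche, iPr–CH2Cl gauche, CH3–CH2Cl gauche, CHO–COOH gauche; 4.1 + 4.2 + 3.7 + 3.3 = 15.3 kJ/mol.
Max at 240° (36.8 kJ/mol), min at 180° (14.6 kJ/mol); barrier = 22.2 kJ/mol.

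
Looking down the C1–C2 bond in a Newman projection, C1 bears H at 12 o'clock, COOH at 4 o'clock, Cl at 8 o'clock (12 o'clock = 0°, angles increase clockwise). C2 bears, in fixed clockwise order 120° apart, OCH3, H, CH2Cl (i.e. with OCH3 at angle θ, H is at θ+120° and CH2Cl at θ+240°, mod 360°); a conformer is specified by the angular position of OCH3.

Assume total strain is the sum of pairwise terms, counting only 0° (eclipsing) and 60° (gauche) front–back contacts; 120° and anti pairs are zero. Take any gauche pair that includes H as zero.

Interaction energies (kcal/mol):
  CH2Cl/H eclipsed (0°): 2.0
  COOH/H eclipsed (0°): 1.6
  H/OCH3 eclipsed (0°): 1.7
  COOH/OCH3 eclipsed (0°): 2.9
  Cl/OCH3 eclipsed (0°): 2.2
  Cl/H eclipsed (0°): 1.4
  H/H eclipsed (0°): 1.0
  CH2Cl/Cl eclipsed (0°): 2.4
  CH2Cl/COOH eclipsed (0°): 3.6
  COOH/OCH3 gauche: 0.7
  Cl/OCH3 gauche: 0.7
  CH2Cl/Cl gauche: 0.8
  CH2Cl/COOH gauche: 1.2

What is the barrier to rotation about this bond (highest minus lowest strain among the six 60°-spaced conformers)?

5.3 kcal/mol

OCH3 at 0° (eclipsed): H(0°)/OCH3(0°) eclipsed 1.7; COOH(120°)/H(120°) eclipsed 1.6; Cl(240°)/CH2Cl(240°) eclipsed 2.4 → 5.7 kcal/mol.
OCH3 at 60° (staggered): COOH(120°)/OCH3(60°) gauche 0.7; Cl(240°)/CH2Cl(300°) gauche 0.8 → 1.5 kcal/mol.
OCH3 at 120° (eclipsed): H(0°)/CH2Cl(0°) eclipsed 2.0; COOH(120°)/OCH3(120°) eclipsed 2.9; Cl(240°)/H(240°) eclipsed 1.4 → 6.3 kcal/mol.
OCH3 at 180° (staggered): COOH(120°)/OCH3(180°) gauche 0.7; COOH(120°)/CH2Cl(60°) gauche 1.2; Cl(240°)/OCH3(180°) gauche 0.7 → 2.6 kcal/mol.
OCH3 at 240° (eclipsed): H(0°)/H(0°) eclipsed 1.0; COOH(120°)/CH2Cl(120°) eclipsed 3.6; Cl(240°)/OCH3(240°) eclipsed 2.2 → 6.8 kcal/mol.
OCH3 at 300° (staggered): COOH(120°)/CH2Cl(180°) gauche 1.2; Cl(240°)/OCH3(300°) gauche 0.7; Cl(240°)/CH2Cl(180°) gauche 0.8 → 2.7 kcal/mol.
Max at 240° (6.8 kcal/mol), min at 60° (1.5 kcal/mol); barrier = 5.3 kcal/mol.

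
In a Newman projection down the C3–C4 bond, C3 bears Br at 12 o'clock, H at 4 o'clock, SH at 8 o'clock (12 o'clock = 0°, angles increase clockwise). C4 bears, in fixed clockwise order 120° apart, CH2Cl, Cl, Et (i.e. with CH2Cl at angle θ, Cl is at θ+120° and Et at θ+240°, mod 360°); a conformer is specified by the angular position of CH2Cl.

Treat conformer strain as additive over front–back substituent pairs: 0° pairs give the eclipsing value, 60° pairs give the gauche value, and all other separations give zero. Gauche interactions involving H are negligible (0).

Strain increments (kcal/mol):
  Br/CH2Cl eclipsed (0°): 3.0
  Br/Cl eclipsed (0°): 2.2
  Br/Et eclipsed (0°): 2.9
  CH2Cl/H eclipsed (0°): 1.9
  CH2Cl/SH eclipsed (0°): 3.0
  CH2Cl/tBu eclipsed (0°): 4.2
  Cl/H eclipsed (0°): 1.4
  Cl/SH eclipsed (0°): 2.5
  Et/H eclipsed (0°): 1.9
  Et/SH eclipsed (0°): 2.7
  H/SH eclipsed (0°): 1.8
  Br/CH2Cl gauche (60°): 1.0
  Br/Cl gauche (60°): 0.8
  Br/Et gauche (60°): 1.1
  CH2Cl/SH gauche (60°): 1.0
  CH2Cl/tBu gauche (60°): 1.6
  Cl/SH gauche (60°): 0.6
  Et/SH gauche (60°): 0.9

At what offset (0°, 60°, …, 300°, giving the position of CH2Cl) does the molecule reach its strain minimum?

180°

CH2Cl at 0° (eclipsed): Br(0°)/CH2Cl(0°) eclipsed 3.0; H(120°)/Cl(120°) eclipsed 1.4; SH(240°)/Et(240°) eclipsed 2.7 → 7.1 kcal/mol.
CH2Cl at 60° (staggered): Br(0°)/CH2Cl(60°) gauche 1.0; Br(0°)/Et(300°) gauche 1.1; SH(240°)/Cl(180°) gauche 0.6; SH(240°)/Et(300°) gauche 0.9 → 3.6 kcal/mol.
CH2Cl at 120° (eclipsed): Br(0°)/Et(0°) eclipsed 2.9; H(120°)/CH2Cl(120°) eclipsed 1.9; SH(240°)/Cl(240°) eclipsed 2.5 → 7.3 kcal/mol.
CH2Cl at 180° (staggered): Br(0°)/Cl(300°) gauche 0.8; Br(0°)/Et(60°) gauche 1.1; SH(240°)/CH2Cl(180°) gauche 1.0; SH(240°)/Cl(300°) gauche 0.6 → 3.5 kcal/mol.
CH2Cl at 240° (eclipsed): Br(0°)/Cl(0°) eclipsed 2.2; H(120°)/Et(120°) eclipsed 1.9; SH(240°)/CH2Cl(240°) eclipsed 3.0 → 7.1 kcal/mol.
CH2Cl at 300° (staggered): Br(0°)/CH2Cl(300°) gauche 1.0; Br(0°)/Cl(60°) gauche 0.8; SH(240°)/CH2Cl(300°) gauche 1.0; SH(240°)/Et(180°) gauche 0.9 → 3.7 kcal/mol.
The minimum (3.5 kcal/mol) occurs with CH2Cl at 180°.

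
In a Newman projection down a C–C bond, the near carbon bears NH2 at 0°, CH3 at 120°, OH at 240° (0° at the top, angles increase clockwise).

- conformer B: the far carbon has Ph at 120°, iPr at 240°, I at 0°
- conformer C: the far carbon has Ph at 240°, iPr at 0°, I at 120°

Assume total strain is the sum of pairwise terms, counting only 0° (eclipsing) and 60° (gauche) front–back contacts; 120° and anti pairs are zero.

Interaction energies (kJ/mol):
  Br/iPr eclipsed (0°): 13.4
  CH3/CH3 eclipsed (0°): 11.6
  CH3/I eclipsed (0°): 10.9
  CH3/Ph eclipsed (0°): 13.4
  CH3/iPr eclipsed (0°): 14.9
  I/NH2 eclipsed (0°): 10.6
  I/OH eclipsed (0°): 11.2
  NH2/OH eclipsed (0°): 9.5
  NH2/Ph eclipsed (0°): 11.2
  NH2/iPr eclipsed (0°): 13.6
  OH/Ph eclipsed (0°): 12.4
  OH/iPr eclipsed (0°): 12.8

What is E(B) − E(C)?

-0.1 kJ/mol

B (eclipsed): NH2(0°)/I(0°) eclipsed 10.6; CH3(120°)/Ph(120°) eclipsed 13.4; OH(240°)/iPr(240°) eclipsed 12.8 → 36.8 kJ/mol.
C (eclipsed): NH2(0°)/iPr(0°) eclipsed 13.6; CH3(120°)/I(120°) eclipsed 10.9; OH(240°)/Ph(240°) eclipsed 12.4 → 36.9 kJ/mol.
E(B) − E(C) = 36.8 − 36.9 = -0.1 kJ/mol.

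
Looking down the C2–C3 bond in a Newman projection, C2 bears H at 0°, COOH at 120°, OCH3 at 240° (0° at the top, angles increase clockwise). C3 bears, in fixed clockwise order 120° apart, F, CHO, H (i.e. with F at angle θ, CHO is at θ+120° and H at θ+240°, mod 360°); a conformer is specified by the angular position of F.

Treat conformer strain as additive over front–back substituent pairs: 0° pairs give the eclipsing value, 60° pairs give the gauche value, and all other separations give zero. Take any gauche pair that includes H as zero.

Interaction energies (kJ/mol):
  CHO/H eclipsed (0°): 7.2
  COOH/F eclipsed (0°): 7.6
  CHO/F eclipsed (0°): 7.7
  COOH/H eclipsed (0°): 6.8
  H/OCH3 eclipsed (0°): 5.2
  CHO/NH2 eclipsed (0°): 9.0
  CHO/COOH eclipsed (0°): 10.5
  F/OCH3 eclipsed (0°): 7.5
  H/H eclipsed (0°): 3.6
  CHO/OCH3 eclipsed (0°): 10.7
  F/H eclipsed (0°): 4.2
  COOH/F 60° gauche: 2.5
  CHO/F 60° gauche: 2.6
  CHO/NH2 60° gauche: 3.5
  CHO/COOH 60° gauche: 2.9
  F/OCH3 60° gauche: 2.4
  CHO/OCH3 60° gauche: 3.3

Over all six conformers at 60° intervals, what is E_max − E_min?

16.6 kJ/mol

F at 0° (eclipsed): H–F eclipsed, COOH–CHO eclipsed, OCH3–H eclipsed; 4.2 + 10.5 + 5.2 = 19.9 kJ/mol.
F at 60° (staggered): COOH–F gauche, COOH–CHO gauche, OCH3–CHO gauche; 2.5 + 2.9 + 3.3 = 8.7 kJ/mol.
F at 120° (eclipsed): H–H eclipsed, COOH–F eclipsed, OCH3–CHO eclipsed; 3.6 + 7.6 + 10.7 = 21.9 kJ/mol.
F at 180° (staggered): COOH–F gauche, OCH3–F gauche, OCH3–CHO gauche; 2.5 + 2.4 + 3.3 = 8.2 kJ/mol.
F at 240° (eclipsed): H–CHO eclipsed, COOH–H eclipsed, OCH3–F eclipsed; 7.2 + 6.8 + 7.5 = 21.5 kJ/mol.
F at 300° (staggered): COOH–CHO gauche, OCH3–F gauche; 2.9 + 2.4 = 5.3 kJ/mol.
Max at 120° (21.9 kJ/mol), min at 300° (5.3 kJ/mol); barrier = 16.6 kJ/mol.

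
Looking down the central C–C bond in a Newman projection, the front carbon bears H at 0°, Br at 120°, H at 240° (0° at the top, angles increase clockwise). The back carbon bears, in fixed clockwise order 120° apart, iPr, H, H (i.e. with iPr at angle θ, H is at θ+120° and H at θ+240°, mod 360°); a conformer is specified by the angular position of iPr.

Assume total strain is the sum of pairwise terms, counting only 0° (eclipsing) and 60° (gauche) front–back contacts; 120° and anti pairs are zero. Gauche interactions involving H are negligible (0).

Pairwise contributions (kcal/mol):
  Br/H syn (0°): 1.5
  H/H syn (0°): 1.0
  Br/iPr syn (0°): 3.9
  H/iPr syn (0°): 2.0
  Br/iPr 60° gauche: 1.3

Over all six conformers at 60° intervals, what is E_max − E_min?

iPr at 0° (eclipsed): H(0°)/iPr(0°) eclipsed 2.0; Br(120°)/H(120°) eclipsed 1.5; H(240°)/H(240°) eclipsed 1.0 → 4.5 kcal/mol.
iPr at 60° (staggered): Br(120°)/iPr(60°) gauche 1.3 → 1.3 kcal/mol.
iPr at 120° (eclipsed): H(0°)/H(0°) eclipsed 1.0; Br(120°)/iPr(120°) eclipsed 3.9; H(240°)/H(240°) eclipsed 1.0 → 5.9 kcal/mol.
iPr at 180° (staggered): Br(120°)/iPr(180°) gauche 1.3 → 1.3 kcal/mol.
iPr at 240° (eclipsed): H(0°)/H(0°) eclipsed 1.0; Br(120°)/H(120°) eclipsed 1.5; H(240°)/iPr(240°) eclipsed 2.0 → 4.5 kcal/mol.
iPr at 300° (staggered): no non-H gauche contacts → 0.0 kcal/mol.
Max at 120° (5.9 kcal/mol), min at 300° (0.0 kcal/mol); barrier = 5.9 kcal/mol.

5.9 kcal/mol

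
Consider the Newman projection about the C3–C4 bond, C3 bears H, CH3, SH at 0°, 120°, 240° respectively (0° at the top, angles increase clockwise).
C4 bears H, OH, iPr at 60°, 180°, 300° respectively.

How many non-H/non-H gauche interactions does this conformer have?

3

Non-H gauche pairs: CH3(120°)/OH(180°); SH(240°)/OH(180°); SH(240°)/iPr(300°) — 3 interactions.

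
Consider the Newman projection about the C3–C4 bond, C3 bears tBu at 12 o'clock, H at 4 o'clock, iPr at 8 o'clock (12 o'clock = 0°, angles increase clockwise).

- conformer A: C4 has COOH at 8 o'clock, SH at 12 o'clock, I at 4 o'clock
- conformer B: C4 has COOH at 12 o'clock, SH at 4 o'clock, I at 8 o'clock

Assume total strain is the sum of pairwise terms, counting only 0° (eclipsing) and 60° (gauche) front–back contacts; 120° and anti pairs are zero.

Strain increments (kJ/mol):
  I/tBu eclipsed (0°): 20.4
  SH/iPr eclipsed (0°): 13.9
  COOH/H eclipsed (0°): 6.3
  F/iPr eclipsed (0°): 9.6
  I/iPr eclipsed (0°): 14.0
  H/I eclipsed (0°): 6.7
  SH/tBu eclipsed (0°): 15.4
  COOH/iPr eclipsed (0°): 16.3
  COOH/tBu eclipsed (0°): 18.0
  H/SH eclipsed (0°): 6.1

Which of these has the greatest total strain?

A is eclipsed. tBu at 0° is eclipsed with SH at 0° (15.4); H at 120° is eclipsed with I at 120° (6.7); iPr at 240° is eclipsed with COOH at 240° (16.3). Total 38.4 kJ/mol.
B is eclipsed. tBu at 0° is eclipsed with COOH at 0° (18.0); H at 120° is eclipsed with SH at 120° (6.1); iPr at 240° is eclipsed with I at 240° (14.0). Total 38.1 kJ/mol.
A has the highest total (38.4 kJ/mol).

A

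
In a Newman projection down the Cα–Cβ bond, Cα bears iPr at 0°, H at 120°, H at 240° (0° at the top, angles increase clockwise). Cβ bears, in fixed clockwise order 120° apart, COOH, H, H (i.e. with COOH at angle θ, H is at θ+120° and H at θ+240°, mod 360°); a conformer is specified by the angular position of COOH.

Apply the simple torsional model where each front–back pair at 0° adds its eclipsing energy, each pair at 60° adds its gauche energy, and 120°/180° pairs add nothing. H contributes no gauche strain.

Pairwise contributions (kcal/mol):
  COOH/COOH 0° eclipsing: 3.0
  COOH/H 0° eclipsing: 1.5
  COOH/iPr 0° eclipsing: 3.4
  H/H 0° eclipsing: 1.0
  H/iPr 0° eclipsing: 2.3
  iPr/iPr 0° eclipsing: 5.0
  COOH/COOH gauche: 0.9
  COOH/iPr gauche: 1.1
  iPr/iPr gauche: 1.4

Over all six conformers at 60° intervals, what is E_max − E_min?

5.4 kcal/mol

COOH at 0° (eclipsed): iPr(0°)/COOH(0°) eclipsed 3.4; H(120°)/H(120°) eclipsed 1.0; H(240°)/H(240°) eclipsed 1.0 → 5.4 kcal/mol.
COOH at 60° (staggered): iPr(0°)/COOH(60°) gauche 1.1 → 1.1 kcal/mol.
COOH at 120° (eclipsed): iPr(0°)/H(0°) eclipsed 2.3; H(120°)/COOH(120°) eclipsed 1.5; H(240°)/H(240°) eclipsed 1.0 → 4.8 kcal/mol.
COOH at 180° (staggered): no non-H gauche contacts → 0.0 kcal/mol.
COOH at 240° (eclipsed): iPr(0°)/H(0°) eclipsed 2.3; H(120°)/H(120°) eclipsed 1.0; H(240°)/COOH(240°) eclipsed 1.5 → 4.8 kcal/mol.
COOH at 300° (staggered): iPr(0°)/COOH(300°) gauche 1.1 → 1.1 kcal/mol.
Max at 0° (5.4 kcal/mol), min at 180° (0.0 kcal/mol); barrier = 5.4 kcal/mol.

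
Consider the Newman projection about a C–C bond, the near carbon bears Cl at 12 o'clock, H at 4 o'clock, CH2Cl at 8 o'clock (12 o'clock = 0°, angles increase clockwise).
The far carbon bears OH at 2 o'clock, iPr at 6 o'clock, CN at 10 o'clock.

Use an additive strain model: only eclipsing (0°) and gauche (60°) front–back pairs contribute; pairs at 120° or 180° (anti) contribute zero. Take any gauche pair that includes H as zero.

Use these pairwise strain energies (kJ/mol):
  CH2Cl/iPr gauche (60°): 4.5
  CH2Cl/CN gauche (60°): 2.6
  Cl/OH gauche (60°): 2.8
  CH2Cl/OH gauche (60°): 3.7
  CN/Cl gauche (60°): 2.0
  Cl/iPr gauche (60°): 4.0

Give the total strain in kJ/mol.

This conformer (staggered): Cl(0°)/OH(60°) gauche 2.8; Cl(0°)/CN(300°) gauche 2.0; CH2Cl(240°)/iPr(180°) gauche 4.5; CH2Cl(240°)/CN(300°) gauche 2.6 → 11.9 kJ/mol.

11.9 kJ/mol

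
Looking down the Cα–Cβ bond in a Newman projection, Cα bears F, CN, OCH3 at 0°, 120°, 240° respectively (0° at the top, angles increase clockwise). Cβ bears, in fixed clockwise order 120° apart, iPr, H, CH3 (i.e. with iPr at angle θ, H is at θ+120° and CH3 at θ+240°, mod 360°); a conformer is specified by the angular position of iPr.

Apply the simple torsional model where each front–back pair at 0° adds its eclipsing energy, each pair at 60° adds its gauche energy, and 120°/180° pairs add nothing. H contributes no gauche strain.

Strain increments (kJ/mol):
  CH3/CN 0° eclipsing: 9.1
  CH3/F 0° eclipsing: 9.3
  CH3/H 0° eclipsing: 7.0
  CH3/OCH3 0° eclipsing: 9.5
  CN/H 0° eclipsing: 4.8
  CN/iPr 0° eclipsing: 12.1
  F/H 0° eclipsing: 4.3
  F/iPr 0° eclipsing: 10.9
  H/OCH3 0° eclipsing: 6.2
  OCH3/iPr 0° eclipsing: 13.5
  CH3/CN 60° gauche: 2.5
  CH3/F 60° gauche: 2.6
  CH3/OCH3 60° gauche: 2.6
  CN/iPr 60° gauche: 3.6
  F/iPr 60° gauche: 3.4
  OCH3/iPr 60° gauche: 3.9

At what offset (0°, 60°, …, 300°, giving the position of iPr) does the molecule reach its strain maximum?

120°

iPr at 0° is eclipsed. F at 0° is eclipsed with iPr at 0° (10.9); CN at 120° is eclipsed with H at 120° (4.8); OCH3 at 240° is eclipsed with CH3 at 240° (9.5). Total 25.2 kJ/mol.
iPr at 60° is staggered. F at 0° is gauche with iPr at 60° (3.4); F at 0° is gauche with CH3 at 300° (2.6); CN at 120° is gauche with iPr at 60° (3.6); OCH3 at 240° is gauche with CH3 at 300° (2.6). Total 12.2 kJ/mol.
iPr at 120° is eclipsed. F at 0° is eclipsed with CH3 at 0° (9.3); CN at 120° is eclipsed with iPr at 120° (12.1); OCH3 at 240° is eclipsed with H at 240° (6.2). Total 27.6 kJ/mol.
iPr at 180° is staggered. F at 0° is gauche with CH3 at 60° (2.6); CN at 120° is gauche with iPr at 180° (3.6); CN at 120° is gauche with CH3 at 60° (2.5); OCH3 at 240° is gauche with iPr at 180° (3.9). Total 12.6 kJ/mol.
iPr at 240° is eclipsed. F at 0° is eclipsed with H at 0° (4.3); CN at 120° is eclipsed with CH3 at 120° (9.1); OCH3 at 240° is eclipsed with iPr at 240° (13.5). Total 26.9 kJ/mol.
iPr at 300° is staggered. F at 0° is gauche with iPr at 300° (3.4); CN at 120° is gauche with CH3 at 180° (2.5); OCH3 at 240° is gauche with iPr at 300° (3.9); OCH3 at 240° is gauche with CH3 at 180° (2.6). Total 12.4 kJ/mol.
The maximum (27.6 kJ/mol) occurs with iPr at 120°.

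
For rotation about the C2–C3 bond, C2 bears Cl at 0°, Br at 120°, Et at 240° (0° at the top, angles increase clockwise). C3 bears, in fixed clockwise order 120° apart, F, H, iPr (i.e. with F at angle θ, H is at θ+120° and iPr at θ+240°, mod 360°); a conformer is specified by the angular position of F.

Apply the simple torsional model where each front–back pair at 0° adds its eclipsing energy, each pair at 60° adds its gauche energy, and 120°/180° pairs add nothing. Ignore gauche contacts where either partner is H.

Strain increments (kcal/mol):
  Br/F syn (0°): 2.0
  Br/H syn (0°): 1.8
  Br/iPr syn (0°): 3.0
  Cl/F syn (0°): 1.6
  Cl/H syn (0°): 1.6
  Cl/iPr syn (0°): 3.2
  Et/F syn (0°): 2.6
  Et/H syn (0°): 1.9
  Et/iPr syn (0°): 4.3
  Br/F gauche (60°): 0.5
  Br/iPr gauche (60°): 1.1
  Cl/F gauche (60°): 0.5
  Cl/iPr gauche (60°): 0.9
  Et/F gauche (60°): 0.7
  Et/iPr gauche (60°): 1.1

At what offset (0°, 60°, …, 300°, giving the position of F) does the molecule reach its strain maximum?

0°

F at 0° (eclipsed): Cl(0°)/F(0°) eclipsed 1.6; Br(120°)/H(120°) eclipsed 1.8; Et(240°)/iPr(240°) eclipsed 4.3 → 7.7 kcal/mol.
F at 60° (staggered): Cl(0°)/F(60°) gauche 0.5; Cl(0°)/iPr(300°) gauche 0.9; Br(120°)/F(60°) gauche 0.5; Et(240°)/iPr(300°) gauche 1.1 → 3.0 kcal/mol.
F at 120° (eclipsed): Cl(0°)/iPr(0°) eclipsed 3.2; Br(120°)/F(120°) eclipsed 2.0; Et(240°)/H(240°) eclipsed 1.9 → 7.1 kcal/mol.
F at 180° (staggered): Cl(0°)/iPr(60°) gauche 0.9; Br(120°)/F(180°) gauche 0.5; Br(120°)/iPr(60°) gauche 1.1; Et(240°)/F(180°) gauche 0.7 → 3.2 kcal/mol.
F at 240° (eclipsed): Cl(0°)/H(0°) eclipsed 1.6; Br(120°)/iPr(120°) eclipsed 3.0; Et(240°)/F(240°) eclipsed 2.6 → 7.2 kcal/mol.
F at 300° (staggered): Cl(0°)/F(300°) gauche 0.5; Br(120°)/iPr(180°) gauche 1.1; Et(240°)/F(300°) gauche 0.7; Et(240°)/iPr(180°) gauche 1.1 → 3.4 kcal/mol.
The maximum (7.7 kcal/mol) occurs with F at 0°.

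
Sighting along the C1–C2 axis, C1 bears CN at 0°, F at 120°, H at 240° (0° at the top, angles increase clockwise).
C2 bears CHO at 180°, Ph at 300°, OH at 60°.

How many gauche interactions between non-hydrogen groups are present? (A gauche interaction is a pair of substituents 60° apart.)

Non-H gauche pairs: CN(0°)/Ph(300°); CN(0°)/OH(60°); F(120°)/CHO(180°); F(120°)/OH(60°) — 4 interactions.

4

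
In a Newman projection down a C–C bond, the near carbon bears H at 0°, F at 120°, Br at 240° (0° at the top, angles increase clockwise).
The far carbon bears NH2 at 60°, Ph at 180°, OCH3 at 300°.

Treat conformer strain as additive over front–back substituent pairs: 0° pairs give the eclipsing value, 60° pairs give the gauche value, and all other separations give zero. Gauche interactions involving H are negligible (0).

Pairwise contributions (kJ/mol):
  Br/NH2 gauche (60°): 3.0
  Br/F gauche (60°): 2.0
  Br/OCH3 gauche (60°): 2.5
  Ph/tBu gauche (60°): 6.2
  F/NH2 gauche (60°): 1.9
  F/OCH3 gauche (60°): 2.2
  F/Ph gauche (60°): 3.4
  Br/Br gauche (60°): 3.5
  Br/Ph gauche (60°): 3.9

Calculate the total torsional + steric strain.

This conformer is staggered. F at 120° is gauche with NH2 at 60° (1.9); F at 120° is gauche with Ph at 180° (3.4); Br at 240° is gauche with Ph at 180° (3.9); Br at 240° is gauche with OCH3 at 300° (2.5). Total 11.7 kJ/mol.

11.7 kJ/mol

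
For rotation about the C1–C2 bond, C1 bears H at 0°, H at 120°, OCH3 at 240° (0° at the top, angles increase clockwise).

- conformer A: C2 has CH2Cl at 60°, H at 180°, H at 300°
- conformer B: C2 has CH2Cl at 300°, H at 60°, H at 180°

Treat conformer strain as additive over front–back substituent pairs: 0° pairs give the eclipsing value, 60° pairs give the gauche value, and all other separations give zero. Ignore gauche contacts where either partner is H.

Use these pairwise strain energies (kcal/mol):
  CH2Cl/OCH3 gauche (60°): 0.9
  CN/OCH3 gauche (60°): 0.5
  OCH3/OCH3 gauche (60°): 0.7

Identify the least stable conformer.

A (staggered): no non-H gauche contacts → 0.0 kcal/mol.
B is staggered. OCH3 at 240° is gauche with CH2Cl at 300° (0.9). Total 0.9 kcal/mol.
B has the highest total (0.9 kcal/mol).

B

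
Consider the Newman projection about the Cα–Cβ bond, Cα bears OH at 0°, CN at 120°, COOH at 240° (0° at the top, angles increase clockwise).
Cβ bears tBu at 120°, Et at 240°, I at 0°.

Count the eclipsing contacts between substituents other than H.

3

Non-H eclipsing pairs: OH(0°)/I(0°); CN(120°)/tBu(120°); COOH(240°)/Et(240°) — 3 interactions.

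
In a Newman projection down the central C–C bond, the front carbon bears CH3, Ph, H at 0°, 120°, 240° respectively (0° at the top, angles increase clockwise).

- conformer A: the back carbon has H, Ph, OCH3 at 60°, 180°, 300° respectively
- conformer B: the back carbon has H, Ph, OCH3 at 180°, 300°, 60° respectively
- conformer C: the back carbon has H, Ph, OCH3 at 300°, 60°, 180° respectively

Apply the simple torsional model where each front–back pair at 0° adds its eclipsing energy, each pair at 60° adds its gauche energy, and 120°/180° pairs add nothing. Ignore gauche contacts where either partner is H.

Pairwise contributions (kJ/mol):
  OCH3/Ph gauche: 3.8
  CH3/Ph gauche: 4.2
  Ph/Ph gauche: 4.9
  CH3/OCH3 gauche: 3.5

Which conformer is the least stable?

C

A (staggered): CH3–OCH3 gauche, Ph–Ph gauche; 3.5 + 4.9 = 8.4 kJ/mol.
B (staggered): CH3–Ph gauche, CH3–OCH3 gauche, Ph–OCH3 gauche; 4.2 + 3.5 + 3.8 = 11.5 kJ/mol.
C (staggered): CH3–Ph gauche, Ph–Ph gauche, Ph–OCH3 gauche; 4.2 + 4.9 + 3.8 = 12.9 kJ/mol.
C has the highest total (12.9 kJ/mol).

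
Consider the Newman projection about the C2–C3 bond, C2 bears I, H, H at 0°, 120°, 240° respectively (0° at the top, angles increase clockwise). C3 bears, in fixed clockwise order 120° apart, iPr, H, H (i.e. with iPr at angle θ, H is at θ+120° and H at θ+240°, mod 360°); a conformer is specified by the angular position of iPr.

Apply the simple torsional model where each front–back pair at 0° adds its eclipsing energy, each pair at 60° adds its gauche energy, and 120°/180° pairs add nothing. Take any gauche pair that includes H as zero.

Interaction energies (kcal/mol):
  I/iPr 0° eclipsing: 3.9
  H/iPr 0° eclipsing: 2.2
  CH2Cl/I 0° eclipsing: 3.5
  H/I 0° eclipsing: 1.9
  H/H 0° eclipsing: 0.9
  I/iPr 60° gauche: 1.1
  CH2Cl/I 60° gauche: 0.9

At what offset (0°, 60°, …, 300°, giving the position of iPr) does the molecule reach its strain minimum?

180°

iPr at 0° (eclipsed): I(0°)/iPr(0°) eclipsed 3.9; H(120°)/H(120°) eclipsed 0.9; H(240°)/H(240°) eclipsed 0.9 → 5.7 kcal/mol.
iPr at 60° (staggered): I(0°)/iPr(60°) gauche 1.1 → 1.1 kcal/mol.
iPr at 120° (eclipsed): I(0°)/H(0°) eclipsed 1.9; H(120°)/iPr(120°) eclipsed 2.2; H(240°)/H(240°) eclipsed 0.9 → 5.0 kcal/mol.
iPr at 180° (staggered): no non-H gauche contacts → 0.0 kcal/mol.
iPr at 240° (eclipsed): I(0°)/H(0°) eclipsed 1.9; H(120°)/H(120°) eclipsed 0.9; H(240°)/iPr(240°) eclipsed 2.2 → 5.0 kcal/mol.
iPr at 300° (staggered): I(0°)/iPr(300°) gauche 1.1 → 1.1 kcal/mol.
The minimum (0.0 kcal/mol) occurs with iPr at 180°.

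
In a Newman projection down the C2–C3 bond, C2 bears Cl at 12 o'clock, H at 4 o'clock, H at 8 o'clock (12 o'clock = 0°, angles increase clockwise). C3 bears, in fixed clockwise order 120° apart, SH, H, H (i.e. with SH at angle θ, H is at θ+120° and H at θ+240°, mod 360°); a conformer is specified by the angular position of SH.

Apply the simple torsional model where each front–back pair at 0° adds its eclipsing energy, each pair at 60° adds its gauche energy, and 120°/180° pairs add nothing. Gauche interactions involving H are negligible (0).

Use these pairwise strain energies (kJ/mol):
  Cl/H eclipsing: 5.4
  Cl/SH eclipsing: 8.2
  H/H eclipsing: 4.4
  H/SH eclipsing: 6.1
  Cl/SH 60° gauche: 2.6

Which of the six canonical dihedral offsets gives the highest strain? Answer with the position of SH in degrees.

SH at 0° (eclipsed): Cl(0°)/SH(0°) eclipsed 8.2; H(120°)/H(120°) eclipsed 4.4; H(240°)/H(240°) eclipsed 4.4 → 17.0 kJ/mol.
SH at 60° (staggered): Cl(0°)/SH(60°) gauche 2.6 → 2.6 kJ/mol.
SH at 120° (eclipsed): Cl(0°)/H(0°) eclipsed 5.4; H(120°)/SH(120°) eclipsed 6.1; H(240°)/H(240°) eclipsed 4.4 → 15.9 kJ/mol.
SH at 180° (staggered): no non-H gauche contacts → 0.0 kJ/mol.
SH at 240° (eclipsed): Cl(0°)/H(0°) eclipsed 5.4; H(120°)/H(120°) eclipsed 4.4; H(240°)/SH(240°) eclipsed 6.1 → 15.9 kJ/mol.
SH at 300° (staggered): Cl(0°)/SH(300°) gauche 2.6 → 2.6 kJ/mol.
The maximum (17.0 kJ/mol) occurs with SH at 0°.

0°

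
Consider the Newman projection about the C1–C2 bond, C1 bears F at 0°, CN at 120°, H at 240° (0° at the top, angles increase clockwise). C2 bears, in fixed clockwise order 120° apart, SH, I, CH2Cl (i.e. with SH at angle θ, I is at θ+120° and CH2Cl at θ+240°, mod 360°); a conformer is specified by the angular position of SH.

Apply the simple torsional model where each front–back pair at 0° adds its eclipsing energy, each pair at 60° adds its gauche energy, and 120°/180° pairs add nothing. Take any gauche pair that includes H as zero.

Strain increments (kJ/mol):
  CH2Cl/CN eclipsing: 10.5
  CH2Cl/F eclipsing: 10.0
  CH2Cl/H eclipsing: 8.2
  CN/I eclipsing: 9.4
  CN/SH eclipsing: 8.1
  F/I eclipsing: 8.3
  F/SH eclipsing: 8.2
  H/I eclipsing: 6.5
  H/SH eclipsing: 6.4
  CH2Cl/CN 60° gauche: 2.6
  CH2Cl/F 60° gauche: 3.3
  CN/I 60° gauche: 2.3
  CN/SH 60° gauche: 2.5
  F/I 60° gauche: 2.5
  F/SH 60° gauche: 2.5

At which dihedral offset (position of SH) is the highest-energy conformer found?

SH at 0° is eclipsed. F at 0° is eclipsed with SH at 0° (8.2); CN at 120° is eclipsed with I at 120° (9.4); H at 240° is eclipsed with CH2Cl at 240° (8.2). Total 25.8 kJ/mol.
SH at 60° is staggered. F at 0° is gauche with SH at 60° (2.5); F at 0° is gauche with CH2Cl at 300° (3.3); CN at 120° is gauche with SH at 60° (2.5); CN at 120° is gauche with I at 180° (2.3). Total 10.6 kJ/mol.
SH at 120° is eclipsed. F at 0° is eclipsed with CH2Cl at 0° (10.0); CN at 120° is eclipsed with SH at 120° (8.1); H at 240° is eclipsed with I at 240° (6.5). Total 24.6 kJ/mol.
SH at 180° is staggered. F at 0° is gauche with I at 300° (2.5); F at 0° is gauche with CH2Cl at 60° (3.3); CN at 120° is gauche with SH at 180° (2.5); CN at 120° is gauche with CH2Cl at 60° (2.6). Total 10.9 kJ/mol.
SH at 240° is eclipsed. F at 0° is eclipsed with I at 0° (8.3); CN at 120° is eclipsed with CH2Cl at 120° (10.5); H at 240° is eclipsed with SH at 240° (6.4). Total 25.2 kJ/mol.
SH at 300° is staggered. F at 0° is gauche with SH at 300° (2.5); F at 0° is gauche with I at 60° (2.5); CN at 120° is gauche with I at 60° (2.3); CN at 120° is gauche with CH2Cl at 180° (2.6). Total 9.9 kJ/mol.
The maximum (25.8 kJ/mol) occurs with SH at 0°.

0°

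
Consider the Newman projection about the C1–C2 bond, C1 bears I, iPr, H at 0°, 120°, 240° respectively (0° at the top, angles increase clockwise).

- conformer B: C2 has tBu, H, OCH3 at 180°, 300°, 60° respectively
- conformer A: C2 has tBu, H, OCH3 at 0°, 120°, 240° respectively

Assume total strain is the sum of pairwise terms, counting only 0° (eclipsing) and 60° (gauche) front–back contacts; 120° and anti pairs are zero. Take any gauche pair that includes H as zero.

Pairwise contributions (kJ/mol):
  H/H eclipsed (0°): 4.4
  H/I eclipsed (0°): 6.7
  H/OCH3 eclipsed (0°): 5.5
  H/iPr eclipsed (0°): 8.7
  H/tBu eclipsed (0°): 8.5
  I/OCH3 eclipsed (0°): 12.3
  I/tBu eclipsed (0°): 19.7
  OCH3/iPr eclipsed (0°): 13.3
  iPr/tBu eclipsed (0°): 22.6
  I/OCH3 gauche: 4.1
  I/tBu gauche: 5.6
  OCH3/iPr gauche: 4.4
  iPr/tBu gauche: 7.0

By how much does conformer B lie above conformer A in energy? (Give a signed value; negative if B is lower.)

-18.4 kJ/mol

B (staggered): I(0°)/OCH3(60°) gauche 4.1; iPr(120°)/tBu(180°) gauche 7.0; iPr(120°)/OCH3(60°) gauche 4.4 → 15.5 kJ/mol.
A (eclipsed): I(0°)/tBu(0°) eclipsed 19.7; iPr(120°)/H(120°) eclipsed 8.7; H(240°)/OCH3(240°) eclipsed 5.5 → 33.9 kJ/mol.
E(B) − E(A) = 15.5 − 33.9 = -18.4 kJ/mol.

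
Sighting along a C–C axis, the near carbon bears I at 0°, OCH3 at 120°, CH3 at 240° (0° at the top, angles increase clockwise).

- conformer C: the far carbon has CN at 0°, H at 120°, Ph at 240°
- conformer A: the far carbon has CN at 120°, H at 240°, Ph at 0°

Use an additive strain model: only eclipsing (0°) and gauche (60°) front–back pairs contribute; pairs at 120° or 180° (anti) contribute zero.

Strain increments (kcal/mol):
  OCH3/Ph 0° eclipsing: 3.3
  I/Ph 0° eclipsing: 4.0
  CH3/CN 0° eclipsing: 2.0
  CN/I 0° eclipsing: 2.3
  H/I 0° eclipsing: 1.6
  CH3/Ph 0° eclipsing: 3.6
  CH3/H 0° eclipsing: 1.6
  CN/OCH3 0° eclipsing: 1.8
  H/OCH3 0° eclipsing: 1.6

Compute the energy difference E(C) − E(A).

+0.1 kcal/mol

C (eclipsed): I(0°)/CN(0°) eclipsed 2.3; OCH3(120°)/H(120°) eclipsed 1.6; CH3(240°)/Ph(240°) eclipsed 3.6 → 7.5 kcal/mol.
A (eclipsed): I(0°)/Ph(0°) eclipsed 4.0; OCH3(120°)/CN(120°) eclipsed 1.8; CH3(240°)/H(240°) eclipsed 1.6 → 7.4 kcal/mol.
E(C) − E(A) = 7.5 − 7.4 = +0.1 kcal/mol.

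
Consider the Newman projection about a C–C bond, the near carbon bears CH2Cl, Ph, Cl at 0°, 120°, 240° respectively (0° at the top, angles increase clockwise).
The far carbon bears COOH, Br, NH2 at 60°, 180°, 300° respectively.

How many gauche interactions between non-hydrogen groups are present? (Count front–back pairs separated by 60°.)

Non-H gauche pairs: CH2Cl(0°)/COOH(60°); CH2Cl(0°)/NH2(300°); Ph(120°)/COOH(60°); Ph(120°)/Br(180°); Cl(240°)/Br(180°); Cl(240°)/NH2(300°) — 6 interactions.

6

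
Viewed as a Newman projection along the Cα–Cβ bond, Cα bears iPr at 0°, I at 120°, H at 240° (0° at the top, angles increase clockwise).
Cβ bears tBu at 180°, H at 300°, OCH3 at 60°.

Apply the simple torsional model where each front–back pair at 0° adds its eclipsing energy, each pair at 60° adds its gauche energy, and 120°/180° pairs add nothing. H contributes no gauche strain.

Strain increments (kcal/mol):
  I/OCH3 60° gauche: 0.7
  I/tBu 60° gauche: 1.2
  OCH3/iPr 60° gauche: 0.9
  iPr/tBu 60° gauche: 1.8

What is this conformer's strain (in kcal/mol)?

This conformer (staggered): iPr(0°)/OCH3(60°) gauche 0.9; I(120°)/tBu(180°) gauche 1.2; I(120°)/OCH3(60°) gauche 0.7 → 2.8 kcal/mol.

2.8 kcal/mol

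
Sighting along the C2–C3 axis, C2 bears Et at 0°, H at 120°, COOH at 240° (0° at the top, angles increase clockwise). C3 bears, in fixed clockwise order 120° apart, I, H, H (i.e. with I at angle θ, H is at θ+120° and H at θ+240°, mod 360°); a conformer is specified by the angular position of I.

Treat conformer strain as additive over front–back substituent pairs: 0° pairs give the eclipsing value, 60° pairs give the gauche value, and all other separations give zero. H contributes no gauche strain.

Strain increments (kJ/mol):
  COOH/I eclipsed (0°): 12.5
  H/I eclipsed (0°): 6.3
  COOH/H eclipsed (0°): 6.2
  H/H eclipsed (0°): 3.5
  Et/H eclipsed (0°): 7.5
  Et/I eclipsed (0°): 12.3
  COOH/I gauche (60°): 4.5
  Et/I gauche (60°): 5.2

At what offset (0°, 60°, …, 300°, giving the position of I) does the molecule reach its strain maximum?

I at 0° (eclipsed): Et–I eclipsed, H–H eclipsed, COOH–H eclipsed; 12.3 + 3.5 + 6.2 = 22.0 kJ/mol.
I at 60° (staggered): Et–I gauche; 5.2 = 5.2 kJ/mol.
I at 120° (eclipsed): Et–H eclipsed, H–I eclipsed, COOH–H eclipsed; 7.5 + 6.3 + 6.2 = 20.0 kJ/mol.
I at 180° (staggered): COOH–I gauche; 4.5 = 4.5 kJ/mol.
I at 240° (eclipsed): Et–H eclipsed, H–H eclipsed, COOH–I eclipsed; 7.5 + 3.5 + 12.5 = 23.5 kJ/mol.
I at 300° (staggered): Et–I gauche, COOH–I gauche; 5.2 + 4.5 = 9.7 kJ/mol.
The maximum (23.5 kJ/mol) occurs with I at 240°.

240°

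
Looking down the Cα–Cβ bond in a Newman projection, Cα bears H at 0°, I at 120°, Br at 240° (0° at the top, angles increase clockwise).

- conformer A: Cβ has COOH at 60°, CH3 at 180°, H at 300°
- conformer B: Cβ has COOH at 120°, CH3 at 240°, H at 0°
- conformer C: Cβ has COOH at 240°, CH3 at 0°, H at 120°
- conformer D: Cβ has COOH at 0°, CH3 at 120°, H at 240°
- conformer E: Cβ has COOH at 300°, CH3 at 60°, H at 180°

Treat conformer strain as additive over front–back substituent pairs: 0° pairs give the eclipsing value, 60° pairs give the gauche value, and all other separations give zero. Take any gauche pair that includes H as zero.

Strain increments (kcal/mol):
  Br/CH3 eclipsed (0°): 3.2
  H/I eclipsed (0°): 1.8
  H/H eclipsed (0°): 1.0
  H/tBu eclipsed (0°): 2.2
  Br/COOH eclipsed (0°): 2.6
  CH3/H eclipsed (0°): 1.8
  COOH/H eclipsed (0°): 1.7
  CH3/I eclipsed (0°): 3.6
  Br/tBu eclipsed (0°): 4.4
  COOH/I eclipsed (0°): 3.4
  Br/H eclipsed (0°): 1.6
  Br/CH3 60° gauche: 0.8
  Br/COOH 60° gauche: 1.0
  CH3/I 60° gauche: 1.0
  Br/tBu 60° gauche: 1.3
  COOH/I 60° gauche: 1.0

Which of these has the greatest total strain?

B

A is staggered. I at 120° is gauche with COOH at 60° (1.0); I at 120° is gauche with CH3 at 180° (1.0); Br at 240° is gauche with CH3 at 180° (0.8). Total 2.8 kcal/mol.
B is eclipsed. H at 0° is eclipsed with H at 0° (1.0); I at 120° is eclipsed with COOH at 120° (3.4); Br at 240° is eclipsed with CH3 at 240° (3.2). Total 7.6 kcal/mol.
C is eclipsed. H at 0° is eclipsed with CH3 at 0° (1.8); I at 120° is eclipsed with H at 120° (1.8); Br at 240° is eclipsed with COOH at 240° (2.6). Total 6.2 kcal/mol.
D is eclipsed. H at 0° is eclipsed with COOH at 0° (1.7); I at 120° is eclipsed with CH3 at 120° (3.6); Br at 240° is eclipsed with H at 240° (1.6). Total 6.9 kcal/mol.
E is staggered. I at 120° is gauche with CH3 at 60° (1.0); Br at 240° is gauche with COOH at 300° (1.0). Total 2.0 kcal/mol.
B has the highest total (7.6 kcal/mol).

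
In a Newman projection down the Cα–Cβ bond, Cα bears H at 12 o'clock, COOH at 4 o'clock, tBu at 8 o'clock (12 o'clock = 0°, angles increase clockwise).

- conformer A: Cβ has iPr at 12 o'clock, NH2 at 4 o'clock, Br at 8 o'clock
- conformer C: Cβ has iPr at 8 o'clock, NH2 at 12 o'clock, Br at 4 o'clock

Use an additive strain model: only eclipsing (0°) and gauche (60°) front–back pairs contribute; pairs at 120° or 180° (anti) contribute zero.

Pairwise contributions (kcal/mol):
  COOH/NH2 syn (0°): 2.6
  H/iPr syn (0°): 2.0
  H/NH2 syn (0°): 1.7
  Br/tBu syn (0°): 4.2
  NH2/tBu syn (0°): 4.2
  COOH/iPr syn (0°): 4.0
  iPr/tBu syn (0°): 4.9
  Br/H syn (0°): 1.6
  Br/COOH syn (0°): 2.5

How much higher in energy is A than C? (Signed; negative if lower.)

-0.3 kcal/mol

A (eclipsed): H–iPr eclipsed, COOH–NH2 eclipsed, tBu–Br eclipsed; 2.0 + 2.6 + 4.2 = 8.8 kcal/mol.
C (eclipsed): H–NH2 eclipsed, COOH–Br eclipsed, tBu–iPr eclipsed; 1.7 + 2.5 + 4.9 = 9.1 kcal/mol.
E(A) − E(C) = 8.8 − 9.1 = -0.3 kcal/mol.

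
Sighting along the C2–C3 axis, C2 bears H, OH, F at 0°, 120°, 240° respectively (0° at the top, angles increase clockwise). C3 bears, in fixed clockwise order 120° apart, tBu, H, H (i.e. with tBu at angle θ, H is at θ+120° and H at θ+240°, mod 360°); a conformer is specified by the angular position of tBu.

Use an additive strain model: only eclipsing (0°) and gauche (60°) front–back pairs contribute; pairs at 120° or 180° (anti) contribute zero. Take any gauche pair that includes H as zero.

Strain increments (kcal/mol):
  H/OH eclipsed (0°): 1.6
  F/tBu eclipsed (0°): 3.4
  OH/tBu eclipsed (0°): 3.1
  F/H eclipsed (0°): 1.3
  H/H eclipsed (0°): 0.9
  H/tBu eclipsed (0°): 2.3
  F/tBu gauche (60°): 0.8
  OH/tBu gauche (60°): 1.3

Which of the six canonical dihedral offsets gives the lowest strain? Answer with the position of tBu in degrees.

tBu at 0° (eclipsed): H(0°)/tBu(0°) eclipsed 2.3; OH(120°)/H(120°) eclipsed 1.6; F(240°)/H(240°) eclipsed 1.3 → 5.2 kcal/mol.
tBu at 60° (staggered): OH(120°)/tBu(60°) gauche 1.3 → 1.3 kcal/mol.
tBu at 120° (eclipsed): H(0°)/H(0°) eclipsed 0.9; OH(120°)/tBu(120°) eclipsed 3.1; F(240°)/H(240°) eclipsed 1.3 → 5.3 kcal/mol.
tBu at 180° (staggered): OH(120°)/tBu(180°) gauche 1.3; F(240°)/tBu(180°) gauche 0.8 → 2.1 kcal/mol.
tBu at 240° (eclipsed): H(0°)/H(0°) eclipsed 0.9; OH(120°)/H(120°) eclipsed 1.6; F(240°)/tBu(240°) eclipsed 3.4 → 5.9 kcal/mol.
tBu at 300° (staggered): F(240°)/tBu(300°) gauche 0.8 → 0.8 kcal/mol.
The minimum (0.8 kcal/mol) occurs with tBu at 300°.

300°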